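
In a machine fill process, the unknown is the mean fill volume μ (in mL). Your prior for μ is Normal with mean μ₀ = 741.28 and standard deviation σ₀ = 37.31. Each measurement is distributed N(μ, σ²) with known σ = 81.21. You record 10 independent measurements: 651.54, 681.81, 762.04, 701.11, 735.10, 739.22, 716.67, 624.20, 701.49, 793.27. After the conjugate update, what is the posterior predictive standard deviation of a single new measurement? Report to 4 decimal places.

For Normal data with known variance σ², a Normal(μ₀, σ₀²) prior on μ is conjugate. Posterior precision = 1/σ₀² + n/σ²; posterior mean is the precision-weighted average of μ₀ and x̄.
σ₀² = 37.31² = 1392.0361, σ² = 81.21² = 6595.0641; σ² + n·σ₀² = 6595.0641 + 10·1392.0361 = 20515.4251.
Posterior precision = 1/σ₀² + n/σ² = 1/1392.0361 + 10/6595.0641 = (σ² + n·σ₀²)/(σ₀²σ²) = 20515.4251/(1392.0361·6595.0641); posterior variance σₙ² = σ₀²σ²/(σ² + n·σ₀²) = 1392.0361·6595.0641/20515.4251 = 447.495836.
Predictive variance for one new observation = σₙ² + σ² = 1392.0361·6595.0641/20515.4251 + 6595.0641 = σ²·(σ₀² + 20515.4251)/20515.4251 = 6595.0641·21907.4612/20515.4251 = 7042.559936; SD = √(6595.0641·21907.4612/20515.4251) = 83.9200.

83.9200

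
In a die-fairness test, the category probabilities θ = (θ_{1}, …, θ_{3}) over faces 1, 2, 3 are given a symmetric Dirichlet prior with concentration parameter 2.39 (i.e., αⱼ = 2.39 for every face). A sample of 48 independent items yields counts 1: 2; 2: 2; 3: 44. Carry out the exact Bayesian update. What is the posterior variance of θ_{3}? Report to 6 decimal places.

The Dirichlet prior is conjugate to the Multinomial likelihood: each posterior αⱼ = prior αⱼ + observed count nⱼ.
Posterior concentration: (4.39, 4.39, 46.39), total = 55.17.
Var[θ_j] = α_j(Σα−α_j)/((Σα)²(Σα+1)) = 46.39·8.78/(55.17²·56.17) = 0.002382.

0.002382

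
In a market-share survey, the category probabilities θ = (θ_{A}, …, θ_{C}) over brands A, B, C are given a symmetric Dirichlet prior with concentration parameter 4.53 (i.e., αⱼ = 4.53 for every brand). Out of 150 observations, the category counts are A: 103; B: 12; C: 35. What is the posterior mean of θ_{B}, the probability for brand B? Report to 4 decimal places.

0.1010

The Dirichlet prior is conjugate to the Multinomial likelihood: each posterior αⱼ = prior αⱼ + observed count nⱼ.
Posterior concentration: (107.53, 16.53, 39.53), total = 163.59.
E[θ_{B}|data] = α_{B}/Σα = 16.53/163.59 = 0.1010.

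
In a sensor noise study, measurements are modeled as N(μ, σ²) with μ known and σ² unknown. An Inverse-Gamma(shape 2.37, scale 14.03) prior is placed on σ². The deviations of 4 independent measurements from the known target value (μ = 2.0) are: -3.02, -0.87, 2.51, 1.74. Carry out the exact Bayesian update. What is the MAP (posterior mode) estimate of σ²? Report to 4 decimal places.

4.4008

With known mean μ and an Inverse-Gamma(α, β) prior on σ², the Normal likelihood is conjugate: posterior is Inv-Gamma(α + n/2, β + Σ(xᵢ−μ)²/2).
Σ(xᵢ−μ)² = (-3.02)² + (-0.87)² + (2.51)² + (1.74)² = 19.2050.
Posterior: Inv-Gamma(2.37 + 4/2, 14.03 + 19.2050/2) = Inv-Gamma(4.37, 23.63250).
Mode = β/(α+1) = 23.63250/5.37 = 4.4008.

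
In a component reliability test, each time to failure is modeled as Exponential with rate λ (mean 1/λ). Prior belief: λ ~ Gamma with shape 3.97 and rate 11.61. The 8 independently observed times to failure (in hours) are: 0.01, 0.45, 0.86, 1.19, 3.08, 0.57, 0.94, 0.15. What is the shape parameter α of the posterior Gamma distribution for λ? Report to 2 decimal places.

With a Gamma(shape α, rate β) prior on the exponential rate λ, the posterior after n observations with total T = Σxᵢ is Gamma(α+n, β+T).
Sum of observations T = 7.25 hours; n = 8.
Posterior: Gamma(3.97+8, 11.61+7.25) = Gamma(11.97, 18.86).
Posterior α = 11.97.

11.97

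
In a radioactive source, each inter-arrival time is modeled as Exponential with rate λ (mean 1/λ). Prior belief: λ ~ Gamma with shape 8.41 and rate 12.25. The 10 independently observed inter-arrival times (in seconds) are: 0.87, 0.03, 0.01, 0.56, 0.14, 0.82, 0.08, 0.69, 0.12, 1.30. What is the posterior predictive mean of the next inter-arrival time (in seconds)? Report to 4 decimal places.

0.9690

With a Gamma(shape α, rate β) prior on the exponential rate λ, the posterior after n observations with total T = Σxᵢ is Gamma(α+n, β+T).
Sum of observations T = 4.62 seconds; n = 10.
Posterior: Gamma(8.41+10, 12.25+4.62) = Gamma(18.41, 16.87).
The predictive distribution for the next observation is Lomax; its mean is β/(α−1) = 16.87/17.41 = 0.9690.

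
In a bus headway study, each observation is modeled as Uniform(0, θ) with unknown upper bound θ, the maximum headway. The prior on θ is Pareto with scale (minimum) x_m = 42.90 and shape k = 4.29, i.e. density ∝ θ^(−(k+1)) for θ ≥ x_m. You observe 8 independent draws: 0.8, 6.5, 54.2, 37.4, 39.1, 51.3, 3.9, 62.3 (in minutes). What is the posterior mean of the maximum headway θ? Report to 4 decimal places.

67.8182

A Pareto(scale x_m, shape k) prior on the upper bound θ of Uniform(0, θ) is conjugate: posterior is Pareto(max(x_m, max xᵢ), k + n).
Sample maximum = 62.3; prior scale x_m = 42.90 → posterior scale = max = 62.30.
Posterior shape = 4.29 + 8 = 12.29.
E[θ|data] = k·x_m/(k−1) = 12.29·62.30/11.29 = 67.8182.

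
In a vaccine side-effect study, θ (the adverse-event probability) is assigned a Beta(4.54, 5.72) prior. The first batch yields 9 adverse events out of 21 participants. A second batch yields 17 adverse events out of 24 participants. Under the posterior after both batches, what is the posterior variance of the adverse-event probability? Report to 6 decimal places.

0.004394

The Beta prior is conjugate to a Binomial/Bernoulli likelihood; the update adds successes to α and failures to β.
After batch 1: Beta(4.54+9, 5.72+12) = Beta(13.54, 17.72).
After batch 2: Beta(13.54+17, 17.72+7) = Beta(30.54, 24.72).
Var = αβ/((α+β)²(α+β+1)) = 30.54·24.72/(55.26²·56.26) = 0.004394.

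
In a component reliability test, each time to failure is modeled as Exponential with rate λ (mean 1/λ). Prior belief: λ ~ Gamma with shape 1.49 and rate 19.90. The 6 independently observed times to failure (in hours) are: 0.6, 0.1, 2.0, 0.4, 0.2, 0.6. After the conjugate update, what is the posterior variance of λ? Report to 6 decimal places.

With a Gamma(shape α, rate β) prior on the exponential rate λ, the posterior after n observations with total T = Σxᵢ is Gamma(α+n, β+T).
Sum of observations T = 3.9 hours; n = 6.
Posterior: Gamma(1.49+6, 19.90+3.9) = Gamma(7.49, 23.80).
Var = α/β² = 0.013223.

0.013223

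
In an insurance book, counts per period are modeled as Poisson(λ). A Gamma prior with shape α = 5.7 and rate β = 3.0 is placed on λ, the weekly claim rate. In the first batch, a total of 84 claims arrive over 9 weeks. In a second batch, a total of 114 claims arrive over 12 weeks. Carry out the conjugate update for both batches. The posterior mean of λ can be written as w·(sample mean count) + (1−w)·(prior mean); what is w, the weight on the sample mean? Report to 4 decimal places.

With a Gamma(shape α, rate β) prior, the Poisson likelihood is conjugate: the posterior is Gamma(α + ΣXᵢ, β + n).
Total number of weeks: n = 9 + 12 = 21.
Posterior mean = (α₀+S)/(β₀+n) = [n/(β₀+n)]·(S/n) + [β₀/(β₀+n)]·(α₀/β₀), so only n and β₀ enter the weight.
Weight on data w = n/(β₀+n) = 21/(3.0+21) = 21/24.0 = 0.8750.

0.8750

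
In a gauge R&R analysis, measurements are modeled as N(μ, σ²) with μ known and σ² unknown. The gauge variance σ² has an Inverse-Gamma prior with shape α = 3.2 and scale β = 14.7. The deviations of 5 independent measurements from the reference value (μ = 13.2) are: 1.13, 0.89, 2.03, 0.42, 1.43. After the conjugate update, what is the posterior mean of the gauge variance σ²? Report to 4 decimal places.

With known mean μ and an Inverse-Gamma(α, β) prior on σ², the Normal likelihood is conjugate: posterior is Inv-Gamma(α + n/2, β + Σ(xᵢ−μ)²/2).
Σ(xᵢ−μ)² = (1.13)² + (0.89)² + (2.03)² + (0.42)² + (1.43)² = 8.4112.
Posterior: Inv-Gamma(3.2 + 5/2, 14.7 + 8.4112/2) = Inv-Gamma(5.70, 18.90560).
E[σ²|data] = β/(α−1) = 18.90560/4.70 = 4.0225.

4.0225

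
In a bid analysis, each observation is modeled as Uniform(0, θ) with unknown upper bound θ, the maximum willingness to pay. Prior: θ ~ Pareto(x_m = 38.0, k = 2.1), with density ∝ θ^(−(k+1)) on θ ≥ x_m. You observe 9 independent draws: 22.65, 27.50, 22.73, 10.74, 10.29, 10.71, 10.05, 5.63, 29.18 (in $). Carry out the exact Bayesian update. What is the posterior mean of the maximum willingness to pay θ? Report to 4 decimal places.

A Pareto(scale x_m, shape k) prior on the upper bound θ of Uniform(0, θ) is conjugate: posterior is Pareto(max(x_m, max xᵢ), k + n).
Sample maximum = 29.18; prior scale x_m = 38.0 → posterior scale = max = 38.00.
Posterior shape = 2.1 + 9 = 11.1.
E[θ|data] = k·x_m/(k−1) = 11.1·38.00/10.1 = 41.7624.

41.7624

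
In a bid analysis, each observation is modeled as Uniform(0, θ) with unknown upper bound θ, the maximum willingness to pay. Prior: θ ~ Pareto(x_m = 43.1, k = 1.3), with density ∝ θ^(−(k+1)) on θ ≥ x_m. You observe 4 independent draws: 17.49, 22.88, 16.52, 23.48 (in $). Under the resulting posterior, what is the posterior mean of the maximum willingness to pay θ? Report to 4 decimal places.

A Pareto(scale x_m, shape k) prior on the upper bound θ of Uniform(0, θ) is conjugate: posterior is Pareto(max(x_m, max xᵢ), k + n).
Sample maximum = 23.48; prior scale x_m = 43.1 → posterior scale = max = 43.10.
Posterior shape = 1.3 + 4 = 5.3.
E[θ|data] = k·x_m/(k−1) = 5.3·43.10/4.3 = 53.1233.

53.1233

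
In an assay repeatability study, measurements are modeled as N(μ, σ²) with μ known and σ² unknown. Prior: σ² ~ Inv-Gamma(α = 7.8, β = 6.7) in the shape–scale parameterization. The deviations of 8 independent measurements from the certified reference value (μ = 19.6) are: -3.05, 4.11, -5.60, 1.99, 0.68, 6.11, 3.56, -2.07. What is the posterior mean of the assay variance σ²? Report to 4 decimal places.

With known mean μ and an Inverse-Gamma(α, β) prior on σ², the Normal likelihood is conjugate: posterior is Inv-Gamma(α + n/2, β + Σ(xᵢ−μ)²/2).
Σ(xᵢ−μ)² = (-3.05)² + (4.11)² + (-5.60)² + (1.99)² + (0.68)² + (6.11)² + (3.56)² + (-2.07)² = 116.2677.
Posterior: Inv-Gamma(7.8 + 8/2, 6.7 + 116.2677/2) = Inv-Gamma(11.80, 64.83385).
E[σ²|data] = β/(α−1) = 64.83385/10.80 = 6.0031.

6.0031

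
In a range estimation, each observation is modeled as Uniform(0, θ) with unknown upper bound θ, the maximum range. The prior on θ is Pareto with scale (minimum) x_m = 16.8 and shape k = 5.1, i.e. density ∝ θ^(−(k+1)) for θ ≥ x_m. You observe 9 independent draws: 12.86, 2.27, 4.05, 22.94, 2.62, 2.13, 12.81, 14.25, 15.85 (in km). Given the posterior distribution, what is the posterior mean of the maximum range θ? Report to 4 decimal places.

24.6911

A Pareto(scale x_m, shape k) prior on the upper bound θ of Uniform(0, θ) is conjugate: posterior is Pareto(max(x_m, max xᵢ), k + n).
Sample maximum = 22.94; prior scale x_m = 16.8 → posterior scale = max = 22.94.
Posterior shape = 5.1 + 9 = 14.1.
E[θ|data] = k·x_m/(k−1) = 14.1·22.94/13.1 = 24.6911.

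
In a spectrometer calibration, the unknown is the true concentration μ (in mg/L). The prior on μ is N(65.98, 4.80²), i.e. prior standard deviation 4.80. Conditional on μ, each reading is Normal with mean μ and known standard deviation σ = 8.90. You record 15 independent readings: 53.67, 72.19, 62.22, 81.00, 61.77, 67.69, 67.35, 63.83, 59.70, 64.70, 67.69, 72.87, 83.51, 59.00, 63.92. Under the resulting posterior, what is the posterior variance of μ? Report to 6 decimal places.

4.296034

For Normal data with known variance σ², a Normal(μ₀, σ₀²) prior on μ is conjugate. Posterior precision = 1/σ₀² + n/σ²; posterior mean is the precision-weighted average of μ₀ and x̄.
σ₀² = 4.80² = 23.04, σ² = 8.90² = 79.21; σ² + n·σ₀² = 79.21 + 15·23.04 = 424.81.
Posterior precision = 1/σ₀² + n/σ² = 1/23.04 + 15/79.21 = (σ² + n·σ₀²)/(σ₀²σ²) = 424.81/(23.04·79.21); posterior variance σₙ² = σ₀²σ²/(σ² + n·σ₀²) = 23.04·79.21/424.81 = 4.296034.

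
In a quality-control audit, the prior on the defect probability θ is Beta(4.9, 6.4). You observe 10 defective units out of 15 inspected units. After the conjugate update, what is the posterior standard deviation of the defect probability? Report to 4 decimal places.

0.0948

The Beta prior is conjugate to a Binomial/Bernoulli likelihood; the update adds successes to α and failures to β.
Posterior: Beta(α+k, β+n−k) = Beta(4.9+10, 6.4+5) = Beta(14.9, 11.4).
Var = αβ/((α+β)²(α+β+1)) = 14.9·11.4/(26.3²·27.3) = 0.00899533; SD = √0.00899533 = 0.0948.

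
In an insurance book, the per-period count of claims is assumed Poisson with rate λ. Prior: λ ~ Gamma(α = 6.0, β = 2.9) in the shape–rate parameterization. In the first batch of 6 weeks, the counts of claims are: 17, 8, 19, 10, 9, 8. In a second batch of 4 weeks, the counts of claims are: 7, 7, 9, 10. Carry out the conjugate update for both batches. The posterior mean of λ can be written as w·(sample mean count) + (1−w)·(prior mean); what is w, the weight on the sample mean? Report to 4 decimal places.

0.7752

With a Gamma(shape α, rate β) prior, the Poisson likelihood is conjugate: the posterior is Gamma(α + ΣXᵢ, β + n).
Total number of weeks: n = 6 + 4 = 10.
Posterior mean = (α₀+S)/(β₀+n) = [n/(β₀+n)]·(S/n) + [β₀/(β₀+n)]·(α₀/β₀), so only n and β₀ enter the weight.
Weight on data w = n/(β₀+n) = 10/(2.9+10) = 10/12.9 = 0.7752.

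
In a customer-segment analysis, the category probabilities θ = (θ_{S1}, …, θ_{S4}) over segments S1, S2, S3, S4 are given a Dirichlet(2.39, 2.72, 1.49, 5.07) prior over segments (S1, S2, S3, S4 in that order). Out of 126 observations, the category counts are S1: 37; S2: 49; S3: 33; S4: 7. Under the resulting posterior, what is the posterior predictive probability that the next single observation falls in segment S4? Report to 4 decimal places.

The Dirichlet prior is conjugate to the Multinomial likelihood: each posterior αⱼ = prior αⱼ + observed count nⱼ.
Posterior concentration: (39.39, 51.72, 34.49, 12.07), total = 137.67.
P(next = S4 | data) = α_{S4}/Σα = 0.0877.

0.0877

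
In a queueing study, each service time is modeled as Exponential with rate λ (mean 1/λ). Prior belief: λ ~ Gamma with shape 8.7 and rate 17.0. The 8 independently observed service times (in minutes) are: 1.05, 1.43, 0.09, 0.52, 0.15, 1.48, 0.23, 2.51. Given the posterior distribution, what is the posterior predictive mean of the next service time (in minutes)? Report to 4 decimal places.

1.5580

With a Gamma(shape α, rate β) prior on the exponential rate λ, the posterior after n observations with total T = Σxᵢ is Gamma(α+n, β+T).
Sum of observations T = 7.46 minutes; n = 8.
Posterior: Gamma(8.7+8, 17.0+7.46) = Gamma(16.7, 24.46).
The predictive distribution for the next observation is Lomax; its mean is β/(α−1) = 24.46/15.7 = 1.5580.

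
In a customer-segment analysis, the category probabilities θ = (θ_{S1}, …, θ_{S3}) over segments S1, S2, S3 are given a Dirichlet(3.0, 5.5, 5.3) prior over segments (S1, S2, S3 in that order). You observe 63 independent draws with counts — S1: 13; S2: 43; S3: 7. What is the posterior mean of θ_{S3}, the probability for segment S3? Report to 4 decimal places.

0.1602

The Dirichlet prior is conjugate to the Multinomial likelihood: each posterior αⱼ = prior αⱼ + observed count nⱼ.
Posterior concentration: (16.0, 48.5, 12.3), total = 76.8.
E[θ_{S3}|data] = α_{S3}/Σα = 12.3/76.8 = 0.1602.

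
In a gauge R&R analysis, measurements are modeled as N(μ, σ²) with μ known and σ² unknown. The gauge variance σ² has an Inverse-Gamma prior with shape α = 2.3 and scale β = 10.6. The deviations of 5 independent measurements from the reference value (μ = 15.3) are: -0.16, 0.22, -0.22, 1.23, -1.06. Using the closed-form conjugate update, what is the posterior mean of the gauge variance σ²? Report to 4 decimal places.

3.1525

With known mean μ and an Inverse-Gamma(α, β) prior on σ², the Normal likelihood is conjugate: posterior is Inv-Gamma(α + n/2, β + Σ(xᵢ−μ)²/2).
Σ(xᵢ−μ)² = (-0.16)² + (0.22)² + (-0.22)² + (1.23)² + (-1.06)² = 2.7589.
Posterior: Inv-Gamma(2.3 + 5/2, 10.6 + 2.7589/2) = Inv-Gamma(4.80, 11.97945).
E[σ²|data] = β/(α−1) = 11.97945/3.80 = 3.1525.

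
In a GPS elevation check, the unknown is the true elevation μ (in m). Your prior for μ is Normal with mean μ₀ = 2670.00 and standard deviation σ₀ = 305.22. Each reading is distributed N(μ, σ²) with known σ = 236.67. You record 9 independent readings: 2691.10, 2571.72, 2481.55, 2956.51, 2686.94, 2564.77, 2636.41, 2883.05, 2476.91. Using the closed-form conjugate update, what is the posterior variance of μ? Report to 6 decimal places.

5833.890966

For Normal data with known variance σ², a Normal(μ₀, σ₀²) prior on μ is conjugate. Posterior precision = 1/σ₀² + n/σ²; posterior mean is the precision-weighted average of μ₀ and x̄.
σ₀² = 305.22² = 93159.2484, σ² = 236.67² = 56012.6889; σ² + n·σ₀² = 56012.6889 + 9·93159.2484 = 894445.9245.
Posterior precision = 1/σ₀² + n/σ² = 1/93159.2484 + 9/56012.6889 = (σ² + n·σ₀²)/(σ₀²σ²) = 894445.9245/(93159.2484·56012.6889); posterior variance σₙ² = σ₀²σ²/(σ² + n·σ₀²) = 93159.2484·56012.6889/894445.9245 = 5833.890966.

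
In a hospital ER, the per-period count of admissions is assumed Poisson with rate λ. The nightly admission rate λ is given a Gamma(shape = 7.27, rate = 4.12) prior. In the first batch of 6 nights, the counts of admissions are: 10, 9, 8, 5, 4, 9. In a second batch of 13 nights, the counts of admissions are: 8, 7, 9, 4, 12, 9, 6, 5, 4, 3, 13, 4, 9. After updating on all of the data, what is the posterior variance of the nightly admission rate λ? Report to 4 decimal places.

0.2718

With a Gamma(shape α, rate β) prior, the Poisson likelihood is conjugate: the posterior is Gamma(α + ΣXᵢ, β + n).
Batch 1: sum of counts S = 45 over n = 6 nights.
After batch 1: Gamma(α+S, β+n) = Gamma(7.27+45, 4.12+6) = Gamma(52.27, 10.12).
Batch 2: sum of counts S = 93 over n = 13 nights.
After batch 2: Gamma(α+S, β+n) = Gamma(52.27+93, 10.12+13) = Gamma(145.27, 23.12).
Var = α/β² = 145.27/23.12² = 0.2718.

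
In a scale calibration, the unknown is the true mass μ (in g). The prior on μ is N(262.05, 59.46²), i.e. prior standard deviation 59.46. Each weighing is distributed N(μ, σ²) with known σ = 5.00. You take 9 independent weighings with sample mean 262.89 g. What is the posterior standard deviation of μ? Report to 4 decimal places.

For Normal data with known variance σ², a Normal(μ₀, σ₀²) prior on μ is conjugate. Posterior precision = 1/σ₀² + n/σ²; posterior mean is the precision-weighted average of μ₀ and x̄.
σ₀² = 59.46² = 3535.4916, σ² = 5.00² = 25; σ² + n·σ₀² = 25 + 9·3535.4916 = 31844.4244.
Posterior precision = 1/σ₀² + n/σ² = 1/3535.4916 + 9/25 = (σ² + n·σ₀²)/(σ₀²σ²) = 31844.4244/(3535.4916·25); posterior variance σₙ² = σ₀²σ²/(σ² + n·σ₀²) = 3535.4916·25/31844.4244 = 2.775597.
Posterior SD = √σₙ² = √(3535.4916·25/31844.4244) = 1.6660.

1.6660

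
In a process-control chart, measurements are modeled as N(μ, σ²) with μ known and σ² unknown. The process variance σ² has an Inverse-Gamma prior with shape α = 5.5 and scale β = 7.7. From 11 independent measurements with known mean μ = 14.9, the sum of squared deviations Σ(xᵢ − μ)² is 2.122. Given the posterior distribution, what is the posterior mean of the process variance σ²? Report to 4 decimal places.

0.8761

With known mean μ and an Inverse-Gamma(α, β) prior on σ², the Normal likelihood is conjugate: posterior is Inv-Gamma(α + n/2, β + Σ(xᵢ−μ)²/2).
Posterior: Inv-Gamma(5.5 + 11/2, 7.7 + 2.122/2) = Inv-Gamma(11.00, 8.7610).
E[σ²|data] = β/(α−1) = 8.7610/10.00 = 0.8761.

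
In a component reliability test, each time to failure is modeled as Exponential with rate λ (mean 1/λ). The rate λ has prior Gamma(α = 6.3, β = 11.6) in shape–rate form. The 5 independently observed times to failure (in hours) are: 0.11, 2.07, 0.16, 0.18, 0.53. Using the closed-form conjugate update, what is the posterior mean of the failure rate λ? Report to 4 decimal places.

0.7713

With a Gamma(shape α, rate β) prior on the exponential rate λ, the posterior after n observations with total T = Σxᵢ is Gamma(α+n, β+T).
Sum of observations T = 3.05 hours; n = 5.
Posterior: Gamma(6.3+5, 11.6+3.05) = Gamma(11.3, 14.65).
Posterior mean of λ = α/β = 11.3/14.65 = 0.7713.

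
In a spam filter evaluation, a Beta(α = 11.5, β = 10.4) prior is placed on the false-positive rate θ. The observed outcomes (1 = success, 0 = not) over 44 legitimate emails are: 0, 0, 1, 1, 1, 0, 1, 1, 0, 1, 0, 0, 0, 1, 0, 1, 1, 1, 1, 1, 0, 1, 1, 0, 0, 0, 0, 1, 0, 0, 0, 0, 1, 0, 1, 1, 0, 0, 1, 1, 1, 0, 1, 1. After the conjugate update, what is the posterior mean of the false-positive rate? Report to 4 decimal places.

0.5235

The Beta prior is conjugate to a Binomial/Bernoulli likelihood; the update adds successes to α and failures to β.
Posterior: Beta(α+k, β+n−k) = Beta(11.5+23, 10.4+21) = Beta(34.5, 31.4).
Posterior mean = α/(α+β) = 34.5/65.9 = 0.5235.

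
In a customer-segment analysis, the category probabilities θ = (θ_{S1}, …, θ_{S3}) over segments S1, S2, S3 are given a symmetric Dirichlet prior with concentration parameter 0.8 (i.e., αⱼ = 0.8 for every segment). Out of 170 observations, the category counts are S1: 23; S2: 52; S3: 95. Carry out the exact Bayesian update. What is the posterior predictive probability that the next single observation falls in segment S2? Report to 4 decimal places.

The Dirichlet prior is conjugate to the Multinomial likelihood: each posterior αⱼ = prior αⱼ + observed count nⱼ.
Posterior concentration: (23.8, 52.8, 95.8), total = 172.4.
P(next = S2 | data) = α_{S2}/Σα = 0.3063.

0.3063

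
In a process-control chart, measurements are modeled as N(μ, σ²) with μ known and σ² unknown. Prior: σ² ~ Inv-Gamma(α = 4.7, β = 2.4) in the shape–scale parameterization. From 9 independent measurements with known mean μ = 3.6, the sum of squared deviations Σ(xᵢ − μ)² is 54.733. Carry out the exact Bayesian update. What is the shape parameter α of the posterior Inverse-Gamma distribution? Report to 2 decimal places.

9.20

With known mean μ and an Inverse-Gamma(α, β) prior on σ², the Normal likelihood is conjugate: posterior is Inv-Gamma(α + n/2, β + Σ(xᵢ−μ)²/2).
Posterior: Inv-Gamma(4.7 + 9/2, 2.4 + 54.733/2) = Inv-Gamma(9.20, 29.7665).
Posterior α = 9.20.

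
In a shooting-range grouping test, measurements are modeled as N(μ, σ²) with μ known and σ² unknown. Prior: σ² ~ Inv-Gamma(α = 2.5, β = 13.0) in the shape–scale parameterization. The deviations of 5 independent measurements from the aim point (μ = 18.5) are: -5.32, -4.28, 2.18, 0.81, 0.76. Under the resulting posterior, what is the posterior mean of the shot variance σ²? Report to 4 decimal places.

With known mean μ and an Inverse-Gamma(α, β) prior on σ², the Normal likelihood is conjugate: posterior is Inv-Gamma(α + n/2, β + Σ(xᵢ−μ)²/2).
Σ(xᵢ−μ)² = (-5.32)² + (-4.28)² + (2.18)² + (0.81)² + (0.76)² = 52.6069.
Posterior: Inv-Gamma(2.5 + 5/2, 13.0 + 52.6069/2) = Inv-Gamma(5.00, 39.30345).
E[σ²|data] = β/(α−1) = 39.30345/4.00 = 9.8259.

9.8259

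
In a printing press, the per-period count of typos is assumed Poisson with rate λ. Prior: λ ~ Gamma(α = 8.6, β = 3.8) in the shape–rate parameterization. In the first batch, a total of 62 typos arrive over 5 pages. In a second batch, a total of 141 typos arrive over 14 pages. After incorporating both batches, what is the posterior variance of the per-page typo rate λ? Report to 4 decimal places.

With a Gamma(shape α, rate β) prior, the Poisson likelihood is conjugate: the posterior is Gamma(α + ΣXᵢ, β + n).
After batch 1: Gamma(α+S, β+n) = Gamma(8.6+62, 3.8+5) = Gamma(70.6, 8.8).
After batch 2: Gamma(α+S, β+n) = Gamma(70.6+141, 8.8+14) = Gamma(211.6, 22.8).
Var = α/β² = 211.6/22.8² = 0.4070.

0.4070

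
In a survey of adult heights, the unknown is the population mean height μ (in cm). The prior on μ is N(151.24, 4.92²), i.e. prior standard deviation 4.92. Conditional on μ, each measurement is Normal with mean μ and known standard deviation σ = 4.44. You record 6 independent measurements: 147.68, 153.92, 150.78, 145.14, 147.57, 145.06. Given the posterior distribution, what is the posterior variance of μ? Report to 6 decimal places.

2.892934

For Normal data with known variance σ², a Normal(μ₀, σ₀²) prior on μ is conjugate. Posterior precision = 1/σ₀² + n/σ²; posterior mean is the precision-weighted average of μ₀ and x̄.
σ₀² = 4.92² = 24.2064, σ² = 4.44² = 19.7136; σ² + n·σ₀² = 19.7136 + 6·24.2064 = 164.952.
Posterior precision = 1/σ₀² + n/σ² = 1/24.2064 + 6/19.7136 = (σ² + n·σ₀²)/(σ₀²σ²) = 164.952/(24.2064·19.7136); posterior variance σₙ² = σ₀²σ²/(σ² + n·σ₀²) = 24.2064·19.7136/164.952 = 2.892934.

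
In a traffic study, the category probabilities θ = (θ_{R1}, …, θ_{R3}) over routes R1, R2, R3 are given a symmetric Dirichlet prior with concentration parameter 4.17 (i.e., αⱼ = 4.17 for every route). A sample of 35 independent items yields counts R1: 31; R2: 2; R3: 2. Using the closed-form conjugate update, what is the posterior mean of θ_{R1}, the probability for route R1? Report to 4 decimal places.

0.7403

The Dirichlet prior is conjugate to the Multinomial likelihood: each posterior αⱼ = prior αⱼ + observed count nⱼ.
Posterior concentration: (35.17, 6.17, 6.17), total = 47.51.
E[θ_{R1}|data] = α_{R1}/Σα = 35.17/47.51 = 0.7403.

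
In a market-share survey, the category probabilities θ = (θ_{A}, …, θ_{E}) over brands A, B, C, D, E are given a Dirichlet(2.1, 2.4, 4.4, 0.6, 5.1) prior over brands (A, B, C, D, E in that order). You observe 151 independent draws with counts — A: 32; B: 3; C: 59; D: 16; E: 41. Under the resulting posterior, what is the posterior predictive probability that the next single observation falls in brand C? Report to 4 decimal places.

0.3829

The Dirichlet prior is conjugate to the Multinomial likelihood: each posterior αⱼ = prior αⱼ + observed count nⱼ.
Posterior concentration: (34.1, 5.4, 63.4, 16.6, 46.1), total = 165.6.
P(next = C | data) = α_{C}/Σα = 0.3829.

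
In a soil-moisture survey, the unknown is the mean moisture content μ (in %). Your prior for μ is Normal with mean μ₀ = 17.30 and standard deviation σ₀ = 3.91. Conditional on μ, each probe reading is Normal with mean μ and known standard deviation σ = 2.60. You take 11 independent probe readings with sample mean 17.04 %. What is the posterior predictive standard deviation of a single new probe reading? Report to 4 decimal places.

For Normal data with known variance σ², a Normal(μ₀, σ₀²) prior on μ is conjugate. Posterior precision = 1/σ₀² + n/σ²; posterior mean is the precision-weighted average of μ₀ and x̄.
σ₀² = 3.91² = 15.2881, σ² = 2.60² = 6.76; σ² + n·σ₀² = 6.76 + 11·15.2881 = 174.9291.
Posterior precision = 1/σ₀² + n/σ² = 1/15.2881 + 11/6.76 = (σ² + n·σ₀²)/(σ₀²σ²) = 174.9291/(15.2881·6.76); posterior variance σₙ² = σ₀²σ²/(σ² + n·σ₀²) = 15.2881·6.76/174.9291 = 0.590797.
Predictive variance for one new observation = σₙ² + σ² = 15.2881·6.76/174.9291 + 6.76 = σ²·(σ₀² + 174.9291)/174.9291 = 6.76·190.2172/174.9291 = 7.350797; SD = √(6.76·190.2172/174.9291) = 2.7112.

2.7112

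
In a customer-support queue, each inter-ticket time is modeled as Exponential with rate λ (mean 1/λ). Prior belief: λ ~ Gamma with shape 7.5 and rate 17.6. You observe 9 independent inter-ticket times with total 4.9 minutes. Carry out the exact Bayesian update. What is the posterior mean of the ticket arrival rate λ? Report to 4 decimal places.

0.7333

With a Gamma(shape α, rate β) prior on the exponential rate λ, the posterior after n observations with total T = Σxᵢ is Gamma(α+n, β+T).
Posterior: Gamma(7.5+9, 17.6+4.9) = Gamma(16.5, 22.5).
Posterior mean of λ = α/β = 16.5/22.5 = 0.7333.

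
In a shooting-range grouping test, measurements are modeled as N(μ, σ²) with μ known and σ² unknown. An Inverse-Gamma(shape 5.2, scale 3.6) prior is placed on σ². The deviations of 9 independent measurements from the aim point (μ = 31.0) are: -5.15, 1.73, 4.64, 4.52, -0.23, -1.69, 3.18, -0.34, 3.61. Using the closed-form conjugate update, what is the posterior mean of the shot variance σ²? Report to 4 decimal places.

With known mean μ and an Inverse-Gamma(α, β) prior on σ², the Normal likelihood is conjugate: posterior is Inv-Gamma(α + n/2, β + Σ(xᵢ−μ)²/2).
Σ(xᵢ−μ)² = (-5.15)² + (1.73)² + (4.64)² + (4.52)² + (-0.23)² + (-1.69)² + (3.18)² + (-0.34)² + (3.61)² = 97.6445.
Posterior: Inv-Gamma(5.2 + 9/2, 3.6 + 97.6445/2) = Inv-Gamma(9.70, 52.42225).
E[σ²|data] = β/(α−1) = 52.42225/8.70 = 6.0255.

6.0255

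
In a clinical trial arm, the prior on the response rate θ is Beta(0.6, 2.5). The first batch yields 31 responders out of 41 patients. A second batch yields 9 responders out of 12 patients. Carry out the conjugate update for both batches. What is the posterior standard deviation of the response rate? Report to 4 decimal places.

0.0592

The Beta prior is conjugate to a Binomial/Bernoulli likelihood; the update adds successes to α and failures to β.
After batch 1: Beta(0.6+31, 2.5+10) = Beta(31.6, 12.5).
After batch 2: Beta(31.6+9, 12.5+3) = Beta(40.6, 15.5).
Var = αβ/((α+β)²(α+β+1)) = 40.6·15.5/(56.1²·57.1) = 0.00350184; SD = √0.00350184 = 0.0592.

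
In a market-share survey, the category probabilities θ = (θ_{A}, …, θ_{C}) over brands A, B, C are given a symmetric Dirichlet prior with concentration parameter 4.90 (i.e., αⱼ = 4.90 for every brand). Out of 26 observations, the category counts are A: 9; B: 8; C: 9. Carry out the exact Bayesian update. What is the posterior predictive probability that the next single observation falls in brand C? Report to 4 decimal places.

0.3415

The Dirichlet prior is conjugate to the Multinomial likelihood: each posterior αⱼ = prior αⱼ + observed count nⱼ.
Posterior concentration: (13.90, 12.90, 13.90), total = 40.70.
P(next = C | data) = α_{C}/Σα = 0.3415.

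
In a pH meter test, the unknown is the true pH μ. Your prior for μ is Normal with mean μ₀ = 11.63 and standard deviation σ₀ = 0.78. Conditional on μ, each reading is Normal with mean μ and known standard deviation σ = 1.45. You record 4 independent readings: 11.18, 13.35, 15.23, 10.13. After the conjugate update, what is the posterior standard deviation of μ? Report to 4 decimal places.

0.5310

For Normal data with known variance σ², a Normal(μ₀, σ₀²) prior on μ is conjugate. Posterior precision = 1/σ₀² + n/σ²; posterior mean is the precision-weighted average of μ₀ and x̄.
σ₀² = 0.78² = 0.6084, σ² = 1.45² = 2.1025; σ² + n·σ₀² = 2.1025 + 4·0.6084 = 4.5361.
Posterior precision = 1/σ₀² + n/σ² = 1/0.6084 + 4/2.1025 = (σ² + n·σ₀²)/(σ₀²σ²) = 4.5361/(0.6084·2.1025); posterior variance σₙ² = σ₀²σ²/(σ² + n·σ₀²) = 0.6084·2.1025/4.5361 = 0.281996.
Posterior SD = √σₙ² = √(0.6084·2.1025/4.5361) = 0.5310.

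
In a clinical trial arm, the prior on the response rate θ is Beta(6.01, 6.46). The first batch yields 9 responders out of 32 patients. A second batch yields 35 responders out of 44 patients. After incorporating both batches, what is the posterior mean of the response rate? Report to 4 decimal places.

0.5653

The Beta prior is conjugate to a Binomial/Bernoulli likelihood; the update adds successes to α and failures to β.
After batch 1: Beta(6.01+9, 6.46+23) = Beta(15.01, 29.46).
After batch 2: Beta(15.01+35, 29.46+9) = Beta(50.01, 38.46).
Posterior mean = α/(α+β) = 50.01/88.47 = 0.5653.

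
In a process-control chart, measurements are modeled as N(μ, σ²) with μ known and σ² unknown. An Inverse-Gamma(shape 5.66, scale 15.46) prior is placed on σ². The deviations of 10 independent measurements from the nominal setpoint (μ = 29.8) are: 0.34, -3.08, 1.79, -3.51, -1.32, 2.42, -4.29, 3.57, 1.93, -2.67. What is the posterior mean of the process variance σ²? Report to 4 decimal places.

With known mean μ and an Inverse-Gamma(α, β) prior on σ², the Normal likelihood is conjugate: posterior is Inv-Gamma(α + n/2, β + Σ(xᵢ−μ)²/2).
Σ(xᵢ−μ)² = (0.34)² + (-3.08)² + (1.79)² + (-3.51)² + (-1.32)² + (2.42)² + (-4.29)² + (3.57)² + (1.93)² + (-2.67)² = 74.7278.
Posterior: Inv-Gamma(5.66 + 10/2, 15.46 + 74.7278/2) = Inv-Gamma(10.66, 52.82390).
E[σ²|data] = β/(α−1) = 52.82390/9.66 = 5.4683.

5.4683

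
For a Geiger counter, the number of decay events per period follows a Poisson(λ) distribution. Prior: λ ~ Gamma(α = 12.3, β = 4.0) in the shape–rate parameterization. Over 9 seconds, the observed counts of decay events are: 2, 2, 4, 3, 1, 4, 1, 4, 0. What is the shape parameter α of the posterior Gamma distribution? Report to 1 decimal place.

With a Gamma(shape α, rate β) prior, the Poisson likelihood is conjugate: the posterior is Gamma(α + ΣXᵢ, β + n).
Sum of counts S = 21 over n = 9 seconds.
Posterior: Gamma(α+S, β+n) = Gamma(12.3+21, 4.0+9) = Gamma(33.3, 13.0).
Posterior α = 33.3.

33.3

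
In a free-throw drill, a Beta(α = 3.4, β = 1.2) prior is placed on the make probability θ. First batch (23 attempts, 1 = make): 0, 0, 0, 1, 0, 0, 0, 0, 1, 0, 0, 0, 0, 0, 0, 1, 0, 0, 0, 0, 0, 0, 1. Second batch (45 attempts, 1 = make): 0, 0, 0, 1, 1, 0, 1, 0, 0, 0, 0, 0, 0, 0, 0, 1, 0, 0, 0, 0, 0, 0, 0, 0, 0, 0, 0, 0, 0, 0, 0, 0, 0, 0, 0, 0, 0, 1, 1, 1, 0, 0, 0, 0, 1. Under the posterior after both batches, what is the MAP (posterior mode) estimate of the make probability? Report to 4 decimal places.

The Beta prior is conjugate to a Binomial/Bernoulli likelihood; the update adds successes to α and failures to β.
After batch 1: Beta(3.4+4, 1.2+19) = Beta(7.4, 20.2).
After batch 2: Beta(7.4+8, 20.2+37) = Beta(15.4, 57.2).
Mode of Beta(a,b) for a,b>1 is (a−1)/(a+b−2) = 14.4/70.6 = 0.2040.

0.2040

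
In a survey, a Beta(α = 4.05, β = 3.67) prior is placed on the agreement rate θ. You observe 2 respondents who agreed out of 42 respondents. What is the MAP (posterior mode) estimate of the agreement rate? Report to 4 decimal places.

The Beta prior is conjugate to a Binomial/Bernoulli likelihood; the update adds successes to α and failures to β.
Posterior: Beta(α+k, β+n−k) = Beta(4.05+2, 3.67+40) = Beta(6.05, 43.67).
Mode of Beta(a,b) for a,b>1 is (a−1)/(a+b−2) = 5.05/47.72 = 0.1058.

0.1058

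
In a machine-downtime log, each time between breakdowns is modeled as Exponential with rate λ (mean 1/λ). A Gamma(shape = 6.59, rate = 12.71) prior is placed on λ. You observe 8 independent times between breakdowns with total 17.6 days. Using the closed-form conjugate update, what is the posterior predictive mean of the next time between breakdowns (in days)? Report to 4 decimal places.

2.2303

With a Gamma(shape α, rate β) prior on the exponential rate λ, the posterior after n observations with total T = Σxᵢ is Gamma(α+n, β+T).
Posterior: Gamma(6.59+8, 12.71+17.6) = Gamma(14.59, 30.31).
The predictive distribution for the next observation is Lomax; its mean is β/(α−1) = 30.31/13.59 = 2.2303.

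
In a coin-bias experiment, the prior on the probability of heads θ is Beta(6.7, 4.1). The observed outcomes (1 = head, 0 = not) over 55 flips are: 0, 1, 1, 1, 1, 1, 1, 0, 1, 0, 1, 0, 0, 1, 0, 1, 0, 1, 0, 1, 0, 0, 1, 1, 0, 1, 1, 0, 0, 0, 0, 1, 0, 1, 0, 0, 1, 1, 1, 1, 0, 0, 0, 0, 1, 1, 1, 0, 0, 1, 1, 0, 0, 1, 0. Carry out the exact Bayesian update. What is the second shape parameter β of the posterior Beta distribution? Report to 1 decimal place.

The Beta prior is conjugate to a Binomial/Bernoulli likelihood; the update adds successes to α and failures to β.
Posterior: Beta(α+k, β+n−k) = Beta(6.7+28, 4.1+27) = Beta(34.7, 31.1).
Posterior β = 31.1.

31.1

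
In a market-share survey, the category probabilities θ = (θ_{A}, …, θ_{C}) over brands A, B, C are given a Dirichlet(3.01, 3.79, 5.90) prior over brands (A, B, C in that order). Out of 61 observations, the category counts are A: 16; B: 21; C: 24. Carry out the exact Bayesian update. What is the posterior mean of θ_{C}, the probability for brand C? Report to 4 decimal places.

0.4057

The Dirichlet prior is conjugate to the Multinomial likelihood: each posterior αⱼ = prior αⱼ + observed count nⱼ.
Posterior concentration: (19.01, 24.79, 29.90), total = 73.70.
E[θ_{C}|data] = α_{C}/Σα = 29.90/73.70 = 0.4057.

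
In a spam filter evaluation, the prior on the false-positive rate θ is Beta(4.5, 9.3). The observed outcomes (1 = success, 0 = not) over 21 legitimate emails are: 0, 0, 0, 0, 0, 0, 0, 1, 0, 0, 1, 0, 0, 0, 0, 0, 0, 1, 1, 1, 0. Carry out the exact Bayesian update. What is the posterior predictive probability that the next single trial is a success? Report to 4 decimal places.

0.2730

The Beta prior is conjugate to a Binomial/Bernoulli likelihood; the update adds successes to α and failures to β.
Posterior: Beta(α+k, β+n−k) = Beta(4.5+5, 9.3+16) = Beta(9.5, 25.3).
For a single future Bernoulli trial, P(success | data) = α/(α+β) = 0.2730.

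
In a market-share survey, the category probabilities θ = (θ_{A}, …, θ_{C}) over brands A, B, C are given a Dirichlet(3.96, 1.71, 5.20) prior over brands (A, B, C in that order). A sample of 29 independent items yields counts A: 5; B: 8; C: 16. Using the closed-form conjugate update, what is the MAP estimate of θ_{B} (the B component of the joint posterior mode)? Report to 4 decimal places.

0.2362

The Dirichlet prior is conjugate to the Multinomial likelihood: each posterior αⱼ = prior αⱼ + observed count nⱼ.
Posterior concentration: (8.96, 9.71, 21.20), total = 39.87.
Joint mode component: (α_{B}−1)/(Σα−K) = 8.71/36.87 = 0.2362.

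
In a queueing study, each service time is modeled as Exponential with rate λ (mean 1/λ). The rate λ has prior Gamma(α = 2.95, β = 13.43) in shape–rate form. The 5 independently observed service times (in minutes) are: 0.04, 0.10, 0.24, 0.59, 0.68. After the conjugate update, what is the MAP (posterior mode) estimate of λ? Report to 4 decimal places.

With a Gamma(shape α, rate β) prior on the exponential rate λ, the posterior after n observations with total T = Σxᵢ is Gamma(α+n, β+T).
Sum of observations T = 1.65 minutes; n = 5.
Posterior: Gamma(2.95+5, 13.43+1.65) = Gamma(7.95, 15.08).
Mode = (α−1)/β = 0.4609.

0.4609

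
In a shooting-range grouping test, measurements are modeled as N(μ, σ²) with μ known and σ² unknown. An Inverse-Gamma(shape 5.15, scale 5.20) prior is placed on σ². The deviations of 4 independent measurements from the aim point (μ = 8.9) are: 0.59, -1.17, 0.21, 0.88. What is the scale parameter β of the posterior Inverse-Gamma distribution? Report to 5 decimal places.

6.46775

With known mean μ and an Inverse-Gamma(α, β) prior on σ², the Normal likelihood is conjugate: posterior is Inv-Gamma(α + n/2, β + Σ(xᵢ−μ)²/2).
Σ(xᵢ−μ)² = (0.59)² + (-1.17)² + (0.21)² + (0.88)² = 2.5355.
Posterior: Inv-Gamma(5.15 + 4/2, 5.20 + 2.5355/2) = Inv-Gamma(7.15, 6.46775).
Posterior β = 6.46775.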